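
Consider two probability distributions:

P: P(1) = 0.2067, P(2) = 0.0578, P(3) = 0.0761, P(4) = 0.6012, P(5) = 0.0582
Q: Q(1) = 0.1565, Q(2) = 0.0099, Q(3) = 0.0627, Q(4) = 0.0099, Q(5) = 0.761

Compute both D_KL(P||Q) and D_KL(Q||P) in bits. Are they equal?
D_KL(P||Q) = 3.5972 bits, D_KL(Q||P) = 2.6582 bits. No, they are not equal.

D_KL(P||Q) = Σ P(x) log₂(P(x)/Q(x))

Computing term by term:
  P(1)·log₂(P(1)/Q(1)) = 0.2067·log₂(0.2067/0.1565) = 0.08296
  P(2)·log₂(P(2)/Q(2)) = 0.0578·log₂(0.0578/0.0099) = 0.14713
  P(3)·log₂(P(3)/Q(3)) = 0.0761·log₂(0.0761/0.0627) = 0.02126
  P(4)·log₂(P(4)/Q(4)) = 0.6012·log₂(0.6012/0.0099) = 3.56167
  P(5)·log₂(P(5)/Q(5)) = 0.0582·log₂(0.0582/0.761) = -0.21585

D_KL(P||Q) = 0.08296 + 0.14713 + 0.02126 + 3.56167 - 0.21585 = 3.59717 ≈ 3.5972 bits

D_KL(Q||P) = Σ Q(x) log₂(Q(x)/P(x))

Computing term by term:
  Q(1)·log₂(Q(1)/P(1)) = 0.1565·log₂(0.1565/0.2067) = -0.06282
  Q(2)·log₂(Q(2)/P(2)) = 0.0099·log₂(0.0099/0.0578) = -0.02520
  Q(3)·log₂(Q(3)/P(3)) = 0.0627·log₂(0.0627/0.0761) = -0.01752
  Q(4)·log₂(Q(4)/P(4)) = 0.0099·log₂(0.0099/0.6012) = -0.05865
  Q(5)·log₂(Q(5)/P(5)) = 0.761·log₂(0.761/0.0582) = 2.82240

D_KL(Q||P) = -0.06282 - 0.02520 - 0.01752 - 0.05865 + 2.82240 = 2.65821 ≈ 2.6582 bits

These are NOT equal (difference: 0.9390 bits). KL divergence is asymmetric: D_KL(P||Q) ≠ D_KL(Q||P) in general.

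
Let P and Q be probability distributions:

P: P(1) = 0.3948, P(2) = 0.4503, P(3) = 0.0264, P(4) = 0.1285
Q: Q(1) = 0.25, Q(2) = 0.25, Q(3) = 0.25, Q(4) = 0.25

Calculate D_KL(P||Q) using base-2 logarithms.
0.4335 bits

D_KL(P||Q) = Σ P(x) log₂(P(x)/Q(x))

Computing term by term:
  P(1)·log₂(P(1)/Q(1)) = 0.3948·log₂(0.3948/0.25) = 0.26025
  P(2)·log₂(P(2)/Q(2)) = 0.4503·log₂(0.4503/0.25) = 0.38229
  P(3)·log₂(P(3)/Q(3)) = 0.0264·log₂(0.0264/0.25) = -0.08562
  P(4)·log₂(P(4)/Q(4)) = 0.1285·log₂(0.1285/0.25) = -0.12338

D_KL(P||Q) = 0.26025 + 0.38229 - 0.08562 - 0.12338 = 0.43354 ≈ 0.4335 bits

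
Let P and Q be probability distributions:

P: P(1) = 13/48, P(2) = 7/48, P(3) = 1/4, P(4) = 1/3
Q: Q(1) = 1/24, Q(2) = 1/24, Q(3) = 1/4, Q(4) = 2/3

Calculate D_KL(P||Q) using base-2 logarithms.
0.6616 bits

D_KL(P||Q) = Σ P(x) log₂(P(x)/Q(x))

Computing term by term:
  P(1)·log₂(P(1)/Q(1)) = (13/48)·log₂((13/48)/(1/24)) = 0.73137
  P(2)·log₂(P(2)/Q(2)) = (7/48)·log₂((7/48)/(1/24)) = 0.26357
  P(3)·log₂(P(3)/Q(3)) = (1/4)·log₂((1/4)/(1/4)) = 0.00000
  P(4)·log₂(P(4)/Q(4)) = (1/3)·log₂((1/3)/(2/3)) = -0.33333

D_KL(P||Q) = 0.73137 + 0.26357 + 0.00000 - 0.33333 = 0.66161 ≈ 0.6616 bits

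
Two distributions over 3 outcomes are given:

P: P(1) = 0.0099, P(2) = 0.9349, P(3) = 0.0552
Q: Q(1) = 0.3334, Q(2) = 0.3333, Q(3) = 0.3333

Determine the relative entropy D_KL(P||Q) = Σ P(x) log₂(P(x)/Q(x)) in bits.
1.1977 bits

D_KL(P||Q) = Σ P(x) log₂(P(x)/Q(x))

Computing term by term:
  P(1)·log₂(P(1)/Q(1)) = 0.0099·log₂(0.0099/0.3334) = -0.05023
  P(2)·log₂(P(2)/Q(2)) = 0.9349·log₂(0.9349/0.3333) = 1.39112
  P(3)·log₂(P(3)/Q(3)) = 0.0552·log₂(0.0552/0.3333) = -0.14319

D_KL(P||Q) = -0.05023 + 1.39112 - 0.14319 = 1.19770 ≈ 1.1977 bits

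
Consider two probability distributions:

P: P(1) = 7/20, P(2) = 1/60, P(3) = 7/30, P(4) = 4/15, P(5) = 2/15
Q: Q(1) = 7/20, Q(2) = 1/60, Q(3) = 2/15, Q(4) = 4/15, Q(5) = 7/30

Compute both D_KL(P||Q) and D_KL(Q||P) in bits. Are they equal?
D_KL(P||Q) = 0.0807 bits, D_KL(Q||P) = 0.0807 bits. Yes, in this case they are equal (although KL divergence is not symmetric in general).

D_KL(P||Q) = Σ P(x) log₂(P(x)/Q(x))

Computing term by term:
  P(1)·log₂(P(1)/Q(1)) = (7/20)·log₂((7/20)/(7/20)) = 0.00000
  P(2)·log₂(P(2)/Q(2)) = (1/60)·log₂((1/60)/(1/60)) = 0.00000
  P(3)·log₂(P(3)/Q(3)) = (7/30)·log₂((7/30)/(2/15)) = 0.18838
  P(4)·log₂(P(4)/Q(4)) = (4/15)·log₂((4/15)/(4/15)) = 0.00000
  P(5)·log₂(P(5)/Q(5)) = (2/15)·log₂((2/15)/(7/30)) = -0.10765

D_KL(P||Q) = 0.00000 + 0.00000 + 0.18838 + 0.00000 - 0.10765 = 0.08073 ≈ 0.0807 bits

D_KL(Q||P) = Σ Q(x) log₂(Q(x)/P(x))

Computing term by term:
  Q(1)·log₂(Q(1)/P(1)) = (7/20)·log₂((7/20)/(7/20)) = 0.00000
  Q(2)·log₂(Q(2)/P(2)) = (1/60)·log₂((1/60)/(1/60)) = 0.00000
  Q(3)·log₂(Q(3)/P(3)) = (2/15)·log₂((2/15)/(7/30)) = -0.10765
  Q(4)·log₂(Q(4)/P(4)) = (4/15)·log₂((4/15)/(4/15)) = 0.00000
  Q(5)·log₂(Q(5)/P(5)) = (7/30)·log₂((7/30)/(2/15)) = 0.18838

D_KL(Q||P) = 0.00000 + 0.00000 - 0.10765 + 0.00000 + 0.18838 = 0.08073 ≈ 0.0807 bits

These ARE equal here. Q is P with outcomes relabeled (Q(3) = P(5), Q(5) = P(3)) by a relabeling that is its own inverse, so the two sums contain exactly the same terms in a different order. This is a special case — KL divergence is not symmetric in general: D_KL(P||Q) ≠ D_KL(Q||P) for most P, Q.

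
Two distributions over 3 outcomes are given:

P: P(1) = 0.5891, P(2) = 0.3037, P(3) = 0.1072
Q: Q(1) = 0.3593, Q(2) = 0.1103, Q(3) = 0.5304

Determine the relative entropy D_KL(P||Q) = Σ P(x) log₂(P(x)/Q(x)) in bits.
0.6167 bits

D_KL(P||Q) = Σ P(x) log₂(P(x)/Q(x))

Computing term by term:
  P(1)·log₂(P(1)/Q(1)) = 0.5891·log₂(0.5891/0.3593) = 0.42022
  P(2)·log₂(P(2)/Q(2)) = 0.3037·log₂(0.3037/0.1103) = 0.44377
  P(3)·log₂(P(3)/Q(3)) = 0.1072·log₂(0.1072/0.5304) = -0.24729

D_KL(P||Q) = 0.42022 + 0.44377 - 0.24729 = 0.61670 ≈ 0.6167 bits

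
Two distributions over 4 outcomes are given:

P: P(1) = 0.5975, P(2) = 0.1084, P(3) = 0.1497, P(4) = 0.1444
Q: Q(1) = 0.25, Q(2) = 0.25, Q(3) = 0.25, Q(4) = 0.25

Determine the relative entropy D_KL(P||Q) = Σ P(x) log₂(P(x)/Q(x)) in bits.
0.3953 bits

D_KL(P||Q) = Σ P(x) log₂(P(x)/Q(x))

Computing term by term:
  P(1)·log₂(P(1)/Q(1)) = 0.5975·log₂(0.5975/0.25) = 0.75106
  P(2)·log₂(P(2)/Q(2)) = 0.1084·log₂(0.1084/0.25) = -0.13068
  P(3)·log₂(P(3)/Q(3)) = 0.1497·log₂(0.1497/0.25) = -0.11076
  P(4)·log₂(P(4)/Q(4)) = 0.1444·log₂(0.1444/0.25) = -0.11434

D_KL(P||Q) = 0.75106 - 0.13068 - 0.11076 - 0.11434 = 0.39528 ≈ 0.3953 bits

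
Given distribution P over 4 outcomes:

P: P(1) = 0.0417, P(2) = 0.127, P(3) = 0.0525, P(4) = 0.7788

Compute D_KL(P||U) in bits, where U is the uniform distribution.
0.9267 bits

U(i) = 1/4 for all i

D_KL(P||U) = Σ P(x) log₂(P(x) / (1/4))
           = Σ P(x) log₂(P(x)) + log₂(4)
           = log₂(4) - H(P)

H(P) = -Σ P(x) log₂(P(x)):
  -P(1)·log₂(P(1)) = -(0.0417)·log₂(0.0417) = 0.19114
  -P(2)·log₂(P(2)) = -(0.127)·log₂(0.127) = 0.37809
  -P(3)·log₂(P(3)) = -(0.0525)·log₂(0.0525) = 0.22321
  -P(4)·log₂(P(4)) = -(0.7788)·log₂(0.7788) = 0.28089
H(P) = 0.19114 + 0.37809 + 0.22321 + 0.28089 = 1.07333 bits

log₂(4) = 2.00000 bits

D_KL(P||U) = 2.00000 - 1.07333 = 0.92667 ≈ 0.9267 bits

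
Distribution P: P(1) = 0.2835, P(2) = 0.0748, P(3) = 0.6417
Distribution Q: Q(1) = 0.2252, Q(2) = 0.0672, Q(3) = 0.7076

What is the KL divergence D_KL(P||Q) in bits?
0.0152 bits

D_KL(P||Q) = Σ P(x) log₂(P(x)/Q(x))

Computing term by term:
  P(1)·log₂(P(1)/Q(1)) = 0.2835·log₂(0.2835/0.2252) = 0.09416
  P(2)·log₂(P(2)/Q(2)) = 0.0748·log₂(0.0748/0.0672) = 0.01156
  P(3)·log₂(P(3)/Q(3)) = 0.6417·log₂(0.6417/0.7076) = -0.09050

D_KL(P||Q) = 0.09416 + 0.01156 - 0.09050 = 0.01522 ≈ 0.0152 bits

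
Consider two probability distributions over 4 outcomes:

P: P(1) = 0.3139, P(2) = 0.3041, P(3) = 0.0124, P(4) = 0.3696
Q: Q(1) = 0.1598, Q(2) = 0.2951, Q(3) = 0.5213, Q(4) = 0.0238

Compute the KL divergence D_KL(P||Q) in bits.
1.7145 bits

D_KL(P||Q) = Σ P(x) log₂(P(x)/Q(x))

Computing term by term:
  P(1)·log₂(P(1)/Q(1)) = 0.3139·log₂(0.3139/0.1598) = 0.30575
  P(2)·log₂(P(2)/Q(2)) = 0.3041·log₂(0.3041/0.2951) = 0.01318
  P(3)·log₂(P(3)/Q(3)) = 0.0124·log₂(0.0124/0.5213) = -0.06688
  P(4)·log₂(P(4)/Q(4)) = 0.3696·log₂(0.3696/0.0238) = 1.46248

D_KL(P||Q) = 0.30575 + 0.01318 - 0.06688 + 1.46248 = 1.71453 ≈ 1.7145 bits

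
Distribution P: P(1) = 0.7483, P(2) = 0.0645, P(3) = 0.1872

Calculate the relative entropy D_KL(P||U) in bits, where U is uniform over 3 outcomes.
0.5643 bits

U(i) = 1/3 for all i

D_KL(P||U) = Σ P(x) log₂(P(x) / (1/3))
           = Σ P(x) log₂(P(x)) + log₂(3)
           = log₂(3) - H(P)

H(P) = -Σ P(x) log₂(P(x)):
  -P(1)·log₂(P(1)) = -(0.7483)·log₂(0.7483) = 0.31302
  -P(2)·log₂(P(2)) = -(0.0645)·log₂(0.0645) = 0.25507
  -P(3)·log₂(P(3)) = -(0.1872)·log₂(0.1872) = 0.45253
H(P) = 0.31302 + 0.25507 + 0.45253 = 1.02062 bits

log₂(3) = 1.58496 bits

D_KL(P||U) = 1.58496 - 1.02062 = 0.56434 ≈ 0.5643 bits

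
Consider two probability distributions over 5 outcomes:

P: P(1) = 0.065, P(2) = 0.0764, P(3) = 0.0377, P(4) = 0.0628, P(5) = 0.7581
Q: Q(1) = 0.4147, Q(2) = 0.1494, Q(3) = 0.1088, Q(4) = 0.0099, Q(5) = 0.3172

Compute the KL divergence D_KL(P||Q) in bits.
0.8150 bits

D_KL(P||Q) = Σ P(x) log₂(P(x)/Q(x))

Computing term by term:
  P(1)·log₂(P(1)/Q(1)) = 0.065·log₂(0.065/0.4147) = -0.17378
  P(2)·log₂(P(2)/Q(2)) = 0.0764·log₂(0.0764/0.1494) = -0.07392
  P(3)·log₂(P(3)/Q(3)) = 0.0377·log₂(0.0377/0.1088) = -0.05764
  P(4)·log₂(P(4)/Q(4)) = 0.0628·log₂(0.0628/0.0099) = 0.16738
  P(5)·log₂(P(5)/Q(5)) = 0.7581·log₂(0.7581/0.3172) = 0.95293

D_KL(P||Q) = -0.17378 - 0.07392 - 0.05764 + 0.16738 + 0.95293 = 0.81497 ≈ 0.8150 bits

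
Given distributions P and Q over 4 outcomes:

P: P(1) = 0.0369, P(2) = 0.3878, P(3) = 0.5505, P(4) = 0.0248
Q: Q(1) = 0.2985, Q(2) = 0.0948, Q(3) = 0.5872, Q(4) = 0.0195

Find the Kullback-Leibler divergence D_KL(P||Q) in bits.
0.6342 bits

D_KL(P||Q) = Σ P(x) log₂(P(x)/Q(x))

Computing term by term:
  P(1)·log₂(P(1)/Q(1)) = 0.0369·log₂(0.0369/0.2985) = -0.11129
  P(2)·log₂(P(2)/Q(2)) = 0.3878·log₂(0.3878/0.0948) = 0.78815
  P(3)·log₂(P(3)/Q(3)) = 0.5505·log₂(0.5505/0.5872) = -0.05126
  P(4)·log₂(P(4)/Q(4)) = 0.0248·log₂(0.0248/0.0195) = 0.00860

D_KL(P||Q) = -0.11129 + 0.78815 - 0.05126 + 0.00860 = 0.63420 ≈ 0.6342 bits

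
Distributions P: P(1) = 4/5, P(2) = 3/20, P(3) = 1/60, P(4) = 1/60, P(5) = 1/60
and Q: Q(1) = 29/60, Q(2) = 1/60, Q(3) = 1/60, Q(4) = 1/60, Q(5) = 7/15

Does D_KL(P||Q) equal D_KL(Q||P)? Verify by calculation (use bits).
D_KL(P||Q) = 0.9770 bits, D_KL(Q||P) = 1.8392 bits. No — D_KL(P||Q) ≠ D_KL(Q||P) for this pair.

D_KL(P||Q) = Σ P(x) log₂(P(x)/Q(x))

Computing term by term:
  P(1)·log₂(P(1)/Q(1)) = (4/5)·log₂((4/5)/(29/60)) = 0.58159
  P(2)·log₂(P(2)/Q(2)) = (3/20)·log₂((3/20)/(1/60)) = 0.47549
  P(3)·log₂(P(3)/Q(3)) = (1/60)·log₂((1/60)/(1/60)) = 0.00000
  P(4)·log₂(P(4)/Q(4)) = (1/60)·log₂((1/60)/(1/60)) = 0.00000
  P(5)·log₂(P(5)/Q(5)) = (1/60)·log₂((1/60)/(7/15)) = -0.08012

D_KL(P||Q) = 0.58159 + 0.47549 + 0.00000 + 0.00000 - 0.08012 = 0.97696 ≈ 0.9770 bits

D_KL(Q||P) = Σ Q(x) log₂(Q(x)/P(x))

Computing term by term:
  Q(1)·log₂(Q(1)/P(1)) = (29/60)·log₂((29/60)/(4/5)) = -0.35137
  Q(2)·log₂(Q(2)/P(2)) = (1/60)·log₂((1/60)/(3/20)) = -0.05283
  Q(3)·log₂(Q(3)/P(3)) = (1/60)·log₂((1/60)/(1/60)) = 0.00000
  Q(4)·log₂(Q(4)/P(4)) = (1/60)·log₂((1/60)/(1/60)) = 0.00000
  Q(5)·log₂(Q(5)/P(5)) = (7/15)·log₂((7/15)/(1/60)) = 2.24343

D_KL(Q||P) = -0.35137 - 0.05283 + 0.00000 + 0.00000 + 2.24343 = 1.83923 ≈ 1.8392 bits

These are NOT equal (difference: 0.8622 bits). KL divergence is asymmetric: D_KL(P||Q) ≠ D_KL(Q||P) in general.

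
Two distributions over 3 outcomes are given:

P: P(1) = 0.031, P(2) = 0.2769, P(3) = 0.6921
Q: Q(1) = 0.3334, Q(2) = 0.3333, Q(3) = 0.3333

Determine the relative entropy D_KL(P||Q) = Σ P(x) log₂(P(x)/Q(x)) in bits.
0.5493 bits

D_KL(P||Q) = Σ P(x) log₂(P(x)/Q(x))

Computing term by term:
  P(1)·log₂(P(1)/Q(1)) = 0.031·log₂(0.031/0.3334) = -0.10623
  P(2)·log₂(P(2)/Q(2)) = 0.2769·log₂(0.2769/0.3333) = -0.07406
  P(3)·log₂(P(3)/Q(3)) = 0.6921·log₂(0.6921/0.3333) = 0.72958

D_KL(P||Q) = -0.10623 - 0.07406 + 0.72958 = 0.54929 ≈ 0.5493 bits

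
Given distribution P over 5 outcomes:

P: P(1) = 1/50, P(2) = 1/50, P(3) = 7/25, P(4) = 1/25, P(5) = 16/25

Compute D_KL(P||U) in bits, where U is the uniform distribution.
0.9841 bits

U(i) = 1/5 for all i

D_KL(P||U) = Σ P(x) log₂(P(x) / (1/5))
           = Σ P(x) log₂(P(x)) + log₂(5)
           = log₂(5) - H(P)

H(P) = -Σ P(x) log₂(P(x)):
  -P(1)·log₂(P(1)) = -(1/50)·log₂(1/50) = 0.11288
  -P(2)·log₂(P(2)) = -(1/50)·log₂(1/50) = 0.11288
  -P(3)·log₂(P(3)) = -(7/25)·log₂(7/25) = 0.51422
  -P(4)·log₂(P(4)) = -(1/25)·log₂(1/25) = 0.18575
  -P(5)·log₂(P(5)) = -(16/25)·log₂(16/25) = 0.41207
H(P) = 0.11288 + 0.11288 + 0.51422 + 0.18575 + 0.41207 = 1.33780 bits

log₂(5) = 2.32193 bits

D_KL(P||U) = 2.32193 - 1.33780 = 0.98413 ≈ 0.9841 bits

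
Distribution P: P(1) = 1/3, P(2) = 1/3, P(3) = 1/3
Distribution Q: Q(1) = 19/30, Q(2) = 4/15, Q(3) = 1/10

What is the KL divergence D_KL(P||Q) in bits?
0.3776 bits

D_KL(P||Q) = Σ P(x) log₂(P(x)/Q(x))

Computing term by term:
  P(1)·log₂(P(1)/Q(1)) = (1/3)·log₂((1/3)/(19/30)) = -0.30867
  P(2)·log₂(P(2)/Q(2)) = (1/3)·log₂((1/3)/(4/15)) = 0.10731
  P(3)·log₂(P(3)/Q(3)) = (1/3)·log₂((1/3)/(1/10)) = 0.57899

D_KL(P||Q) = -0.30867 + 0.10731 + 0.57899 = 0.37763 ≈ 0.3776 bits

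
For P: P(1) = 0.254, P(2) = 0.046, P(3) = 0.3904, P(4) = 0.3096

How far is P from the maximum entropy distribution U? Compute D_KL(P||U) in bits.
0.2400 bits

U(i) = 1/4 for all i

D_KL(P||U) = Σ P(x) log₂(P(x) / (1/4))
           = Σ P(x) log₂(P(x)) + log₂(4)
           = log₂(4) - H(P)

H(P) = -Σ P(x) log₂(P(x)):
  -P(1)·log₂(P(1)) = -(0.254)·log₂(0.254) = 0.50218
  -P(2)·log₂(P(2)) = -(0.046)·log₂(0.046) = 0.20434
  -P(3)·log₂(P(3)) = -(0.3904)·log₂(0.3904) = 0.52976
  -P(4)·log₂(P(4)) = -(0.3096)·log₂(0.3096) = 0.52370
H(P) = 0.50218 + 0.20434 + 0.52976 + 0.52370 = 1.75998 bits

log₂(4) = 2.00000 bits

D_KL(P||U) = 2.00000 - 1.75998 = 0.24002 ≈ 0.2400 bits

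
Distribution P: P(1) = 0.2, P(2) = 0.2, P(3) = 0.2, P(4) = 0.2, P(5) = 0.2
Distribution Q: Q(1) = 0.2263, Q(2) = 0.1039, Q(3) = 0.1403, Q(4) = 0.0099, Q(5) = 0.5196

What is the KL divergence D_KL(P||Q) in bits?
0.8474 bits

D_KL(P||Q) = Σ P(x) log₂(P(x)/Q(x))

Computing term by term:
  P(1)·log₂(P(1)/Q(1)) = 0.2·log₂(0.2/0.2263) = -0.03565
  P(2)·log₂(P(2)/Q(2)) = 0.2·log₂(0.2/0.1039) = 0.18896
  P(3)·log₂(P(3)/Q(3)) = 0.2·log₂(0.2/0.1403) = 0.10230
  P(4)·log₂(P(4)/Q(4)) = 0.2·log₂(0.2/0.0099) = 0.86729
  P(5)·log₂(P(5)/Q(5)) = 0.2·log₂(0.2/0.5196) = -0.27548

D_KL(P||Q) = -0.03565 + 0.18896 + 0.10230 + 0.86729 - 0.27548 = 0.84742 ≈ 0.8474 bits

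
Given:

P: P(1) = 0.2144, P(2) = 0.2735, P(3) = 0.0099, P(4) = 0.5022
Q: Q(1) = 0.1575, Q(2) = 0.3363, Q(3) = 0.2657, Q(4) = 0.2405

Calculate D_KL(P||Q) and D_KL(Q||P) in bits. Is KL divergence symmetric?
D_KL(P||Q) = 0.5003 bits, D_KL(Q||P) = 1.0358 bits. No, KL divergence is not symmetric.

D_KL(P||Q) = Σ P(x) log₂(P(x)/Q(x))

Computing term by term:
  P(1)·log₂(P(1)/Q(1)) = 0.2144·log₂(0.2144/0.1575) = 0.09540
  P(2)·log₂(P(2)/Q(2)) = 0.2735·log₂(0.2735/0.3363) = -0.08156
  P(3)·log₂(P(3)/Q(3)) = 0.0099·log₂(0.0099/0.2657) = -0.04699
  P(4)·log₂(P(4)/Q(4)) = 0.5022·log₂(0.5022/0.2405) = 0.53345

D_KL(P||Q) = 0.09540 - 0.08156 - 0.04699 + 0.53345 = 0.50030 ≈ 0.5003 bits

D_KL(Q||P) = Σ Q(x) log₂(Q(x)/P(x))

Computing term by term:
  Q(1)·log₂(Q(1)/P(1)) = 0.1575·log₂(0.1575/0.2144) = -0.07008
  Q(2)·log₂(Q(2)/P(2)) = 0.3363·log₂(0.3363/0.2735) = 0.10029
  Q(3)·log₂(Q(3)/P(3)) = 0.2657·log₂(0.2657/0.0099) = 1.26107
  Q(4)·log₂(Q(4)/P(4)) = 0.2405·log₂(0.2405/0.5022) = -0.25547

D_KL(Q||P) = -0.07008 + 0.10029 + 1.26107 - 0.25547 = 1.03581 ≈ 1.0358 bits

These are NOT equal (difference: 0.5355 bits). KL divergence is asymmetric: D_KL(P||Q) ≠ D_KL(Q||P) in general.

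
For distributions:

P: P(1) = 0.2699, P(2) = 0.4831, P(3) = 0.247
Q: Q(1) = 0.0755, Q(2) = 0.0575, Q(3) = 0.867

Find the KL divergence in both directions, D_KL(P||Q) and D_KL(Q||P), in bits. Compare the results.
D_KL(P||Q) = 1.5320 bits, D_KL(Q||P) = 1.2553 bits. D_KL(P||Q) is larger than D_KL(Q||P) by 0.2767 bits; the two directions differ.

D_KL(P||Q) = Σ P(x) log₂(P(x)/Q(x))

Computing term by term:
  P(1)·log₂(P(1)/Q(1)) = 0.2699·log₂(0.2699/0.0755) = 0.49604
  P(2)·log₂(P(2)/Q(2)) = 0.4831·log₂(0.4831/0.0575) = 1.48345
  P(3)·log₂(P(3)/Q(3)) = 0.247·log₂(0.247/0.867) = -0.44745

D_KL(P||Q) = 0.49604 + 1.48345 - 0.44745 = 1.53204 ≈ 1.5320 bits

D_KL(Q||P) = Σ Q(x) log₂(Q(x)/P(x))

Computing term by term:
  Q(1)·log₂(Q(1)/P(1)) = 0.0755·log₂(0.0755/0.2699) = -0.13876
  Q(2)·log₂(Q(2)/P(2)) = 0.0575·log₂(0.0575/0.4831) = -0.17656
  Q(3)·log₂(Q(3)/P(3)) = 0.867·log₂(0.867/0.247) = 1.57059

D_KL(Q||P) = -0.13876 - 0.17656 + 1.57059 = 1.25527 ≈ 1.2553 bits

These are NOT equal (difference: 0.2767 bits). KL divergence is asymmetric: D_KL(P||Q) ≠ D_KL(Q||P) in general.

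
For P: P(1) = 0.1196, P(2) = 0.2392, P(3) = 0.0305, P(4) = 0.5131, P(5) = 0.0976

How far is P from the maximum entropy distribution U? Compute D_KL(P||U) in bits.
0.4867 bits

U(i) = 1/5 for all i

D_KL(P||U) = Σ P(x) log₂(P(x) / (1/5))
           = Σ P(x) log₂(P(x)) + log₂(5)
           = log₂(5) - H(P)

H(P) = -Σ P(x) log₂(P(x)):
  -P(1)·log₂(P(1)) = -(0.1196)·log₂(0.1196) = 0.36642
  -P(2)·log₂(P(2)) = -(0.2392)·log₂(0.2392) = 0.49364
  -P(3)·log₂(P(3)) = -(0.0305)·log₂(0.0305) = 0.15357
  -P(4)·log₂(P(4)) = -(0.5131)·log₂(0.5131) = 0.49396
  -P(5)·log₂(P(5)) = -(0.0976)·log₂(0.0976) = 0.32764
H(P) = 0.36642 + 0.49364 + 0.15357 + 0.49396 + 0.32764 = 1.83523 bits

log₂(5) = 2.32193 bits

D_KL(P||U) = 2.32193 - 1.83523 = 0.48670 ≈ 0.4867 bits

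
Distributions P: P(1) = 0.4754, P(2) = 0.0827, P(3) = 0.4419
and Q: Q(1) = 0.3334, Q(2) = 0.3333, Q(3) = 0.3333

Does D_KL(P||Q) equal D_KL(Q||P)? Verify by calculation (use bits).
D_KL(P||Q) = 0.2569 bits, D_KL(Q||P) = 0.3639 bits. No — D_KL(P||Q) ≠ D_KL(Q||P) for this pair.

D_KL(P||Q) = Σ P(x) log₂(P(x)/Q(x))

Computing term by term:
  P(1)·log₂(P(1)/Q(1)) = 0.4754·log₂(0.4754/0.3334) = 0.24335
  P(2)·log₂(P(2)/Q(2)) = 0.0827·log₂(0.0827/0.3333) = -0.16630
  P(3)·log₂(P(3)/Q(3)) = 0.4419·log₂(0.4419/0.3333) = 0.17981

D_KL(P||Q) = 0.24335 - 0.16630 + 0.17981 = 0.25686 ≈ 0.2569 bits

D_KL(Q||P) = Σ Q(x) log₂(Q(x)/P(x))

Computing term by term:
  Q(1)·log₂(Q(1)/P(1)) = 0.3334·log₂(0.3334/0.4754) = -0.17066
  Q(2)·log₂(Q(2)/P(2)) = 0.3333·log₂(0.3333/0.0827) = 0.67022
  Q(3)·log₂(Q(3)/P(3)) = 0.3333·log₂(0.3333/0.4419) = -0.13562

D_KL(Q||P) = -0.17066 + 0.67022 - 0.13562 = 0.36394 ≈ 0.3639 bits

These are NOT equal (difference: 0.1070 bits). KL divergence is asymmetric: D_KL(P||Q) ≠ D_KL(Q||P) in general.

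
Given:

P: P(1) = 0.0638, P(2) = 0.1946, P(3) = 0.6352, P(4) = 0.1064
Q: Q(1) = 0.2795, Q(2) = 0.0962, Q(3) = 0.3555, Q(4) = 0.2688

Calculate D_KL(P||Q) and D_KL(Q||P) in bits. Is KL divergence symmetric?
D_KL(P||Q) = 0.4515 bits, D_KL(Q||P) = 0.5596 bits. No, KL divergence is not symmetric.

D_KL(P||Q) = Σ P(x) log₂(P(x)/Q(x))

Computing term by term:
  P(1)·log₂(P(1)/Q(1)) = 0.0638·log₂(0.0638/0.2795) = -0.13597
  P(2)·log₂(P(2)/Q(2)) = 0.1946·log₂(0.1946/0.0962) = 0.19779
  P(3)·log₂(P(3)/Q(3)) = 0.6352·log₂(0.6352/0.3555) = 0.53189
  P(4)·log₂(P(4)/Q(4)) = 0.1064·log₂(0.1064/0.2688) = -0.14226

D_KL(P||Q) = -0.13597 + 0.19779 + 0.53189 - 0.14226 = 0.45145 ≈ 0.4515 bits

D_KL(Q||P) = Σ Q(x) log₂(Q(x)/P(x))

Computing term by term:
  Q(1)·log₂(Q(1)/P(1)) = 0.2795·log₂(0.2795/0.0638) = 0.59568
  Q(2)·log₂(Q(2)/P(2)) = 0.0962·log₂(0.0962/0.1946) = -0.09778
  Q(3)·log₂(Q(3)/P(3)) = 0.3555·log₂(0.3555/0.6352) = -0.29768
  Q(4)·log₂(Q(4)/P(4)) = 0.2688·log₂(0.2688/0.1064) = 0.35940

D_KL(Q||P) = 0.59568 - 0.09778 - 0.29768 + 0.35940 = 0.55962 ≈ 0.5596 bits

These are NOT equal (difference: 0.1081 bits). KL divergence is asymmetric: D_KL(P||Q) ≠ D_KL(Q||P) in general.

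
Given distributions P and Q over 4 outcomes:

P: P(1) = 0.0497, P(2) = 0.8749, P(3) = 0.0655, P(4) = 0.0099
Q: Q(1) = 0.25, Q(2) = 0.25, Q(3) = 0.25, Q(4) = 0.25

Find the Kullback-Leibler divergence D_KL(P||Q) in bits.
1.2926 bits

D_KL(P||Q) = Σ P(x) log₂(P(x)/Q(x))

Computing term by term:
  P(1)·log₂(P(1)/Q(1)) = 0.0497·log₂(0.0497/0.25) = -0.11583
  P(2)·log₂(P(2)/Q(2)) = 0.8749·log₂(0.8749/0.25) = 1.58111
  P(3)·log₂(P(3)/Q(3)) = 0.0655·log₂(0.0655/0.25) = -0.12657
  P(4)·log₂(P(4)/Q(4)) = 0.0099·log₂(0.0099/0.25) = -0.04612

D_KL(P||Q) = -0.11583 + 1.58111 - 0.12657 - 0.04612 = 1.29259 ≈ 1.2926 bits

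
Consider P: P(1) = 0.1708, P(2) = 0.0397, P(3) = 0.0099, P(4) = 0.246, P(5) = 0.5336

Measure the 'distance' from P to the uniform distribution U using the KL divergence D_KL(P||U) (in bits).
0.6545 bits

U(i) = 1/5 for all i

D_KL(P||U) = Σ P(x) log₂(P(x) / (1/5))
           = Σ P(x) log₂(P(x)) + log₂(5)
           = log₂(5) - H(P)

H(P) = -Σ P(x) log₂(P(x)):
  -P(1)·log₂(P(1)) = -(0.1708)·log₂(0.1708) = 0.43548
  -P(2)·log₂(P(2)) = -(0.0397)·log₂(0.0397) = 0.18479
  -P(3)·log₂(P(3)) = -(0.0099)·log₂(0.0099) = 0.06592
  -P(4)·log₂(P(4)) = -(0.246)·log₂(0.246) = 0.49772
  -P(5)·log₂(P(5)) = -(0.5336)·log₂(0.5336) = 0.48353
H(P) = 0.43548 + 0.18479 + 0.06592 + 0.49772 + 0.48353 = 1.66744 bits

log₂(5) = 2.32193 bits

D_KL(P||U) = 2.32193 - 1.66744 = 0.65449 ≈ 0.6545 bits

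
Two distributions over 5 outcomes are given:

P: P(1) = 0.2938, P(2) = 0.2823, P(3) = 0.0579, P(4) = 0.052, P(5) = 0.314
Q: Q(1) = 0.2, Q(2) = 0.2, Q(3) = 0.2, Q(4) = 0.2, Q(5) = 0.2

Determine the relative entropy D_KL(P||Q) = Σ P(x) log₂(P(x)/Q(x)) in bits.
0.3031 bits

D_KL(P||Q) = Σ P(x) log₂(P(x)/Q(x))

Computing term by term:
  P(1)·log₂(P(1)/Q(1)) = 0.2938·log₂(0.2938/0.2) = 0.16301
  P(2)·log₂(P(2)/Q(2)) = 0.2823·log₂(0.2823/0.2) = 0.14037
  P(3)·log₂(P(3)/Q(3)) = 0.0579·log₂(0.0579/0.2) = -0.10355
  P(4)·log₂(P(4)/Q(4)) = 0.052·log₂(0.052/0.2) = -0.10106
  P(5)·log₂(P(5)/Q(5)) = 0.314·log₂(0.314/0.2) = 0.20434

D_KL(P||Q) = 0.16301 + 0.14037 - 0.10355 - 0.10106 + 0.20434 = 0.30311 ≈ 0.3031 bits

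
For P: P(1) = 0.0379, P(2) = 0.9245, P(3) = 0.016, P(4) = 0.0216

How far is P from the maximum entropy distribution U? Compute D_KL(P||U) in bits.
1.5014 bits

U(i) = 1/4 for all i

D_KL(P||U) = Σ P(x) log₂(P(x) / (1/4))
           = Σ P(x) log₂(P(x)) + log₂(4)
           = log₂(4) - H(P)

H(P) = -Σ P(x) log₂(P(x)):
  -P(1)·log₂(P(1)) = -(0.0379)·log₂(0.0379) = 0.17895
  -P(2)·log₂(P(2)) = -(0.9245)·log₂(0.9245) = 0.10470
  -P(3)·log₂(P(3)) = -(0.016)·log₂(0.016) = 0.09545
  -P(4)·log₂(P(4)) = -(0.0216)·log₂(0.0216) = 0.11951
H(P) = 0.17895 + 0.10470 + 0.09545 + 0.11951 = 0.49861 bits

log₂(4) = 2.00000 bits

D_KL(P||U) = 2.00000 - 0.49861 = 1.50139 ≈ 1.5014 bits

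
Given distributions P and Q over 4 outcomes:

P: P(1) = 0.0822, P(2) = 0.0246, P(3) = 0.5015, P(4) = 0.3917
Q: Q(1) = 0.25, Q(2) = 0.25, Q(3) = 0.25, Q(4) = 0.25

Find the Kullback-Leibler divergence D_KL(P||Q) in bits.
0.5432 bits

D_KL(P||Q) = Σ P(x) log₂(P(x)/Q(x))

Computing term by term:
  P(1)·log₂(P(1)/Q(1)) = 0.0822·log₂(0.0822/0.25) = -0.13191
  P(2)·log₂(P(2)/Q(2)) = 0.0246·log₂(0.0246/0.25) = -0.08229
  P(3)·log₂(P(3)/Q(3)) = 0.5015·log₂(0.5015/0.25) = 0.50367
  P(4)·log₂(P(4)/Q(4)) = 0.3917·log₂(0.3917/0.25) = 0.25375

D_KL(P||Q) = -0.13191 - 0.08229 + 0.50367 + 0.25375 = 0.54322 ≈ 0.5432 bits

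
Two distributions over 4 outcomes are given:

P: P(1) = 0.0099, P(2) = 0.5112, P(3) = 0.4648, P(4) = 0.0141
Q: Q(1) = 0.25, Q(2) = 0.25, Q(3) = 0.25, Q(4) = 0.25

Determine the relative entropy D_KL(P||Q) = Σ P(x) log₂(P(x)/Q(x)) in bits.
0.8388 bits

D_KL(P||Q) = Σ P(x) log₂(P(x)/Q(x))

Computing term by term:
  P(1)·log₂(P(1)/Q(1)) = 0.0099·log₂(0.0099/0.25) = -0.04612
  P(2)·log₂(P(2)/Q(2)) = 0.5112·log₂(0.5112/0.25) = 0.52754
  P(3)·log₂(P(3)/Q(3)) = 0.4648·log₂(0.4648/0.25) = 0.41585
  P(4)·log₂(P(4)/Q(4)) = 0.0141·log₂(0.0141/0.25) = -0.05849

D_KL(P||Q) = -0.04612 + 0.52754 + 0.41585 - 0.05849 = 0.83878 ≈ 0.8388 bits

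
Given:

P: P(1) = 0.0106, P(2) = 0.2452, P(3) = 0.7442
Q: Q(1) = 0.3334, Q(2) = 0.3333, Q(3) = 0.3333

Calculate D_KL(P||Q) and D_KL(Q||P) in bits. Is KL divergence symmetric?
D_KL(P||Q) = 0.7011 bits, D_KL(Q||P) = 1.4201 bits. No, KL divergence is not symmetric.

D_KL(P||Q) = Σ P(x) log₂(P(x)/Q(x))

Computing term by term:
  P(1)·log₂(P(1)/Q(1)) = 0.0106·log₂(0.0106/0.3334) = -0.05274
  P(2)·log₂(P(2)/Q(2)) = 0.2452·log₂(0.2452/0.3333) = -0.10859
  P(3)·log₂(P(3)/Q(3)) = 0.7442·log₂(0.7442/0.3333) = 0.86243

D_KL(P||Q) = -0.05274 - 0.10859 + 0.86243 = 0.70110 ≈ 0.7011 bits

D_KL(Q||P) = Σ Q(x) log₂(Q(x)/P(x))

Computing term by term:
  Q(1)·log₂(Q(1)/P(1)) = 0.3334·log₂(0.3334/0.0106) = 1.65870
  Q(2)·log₂(Q(2)/P(2)) = 0.3333·log₂(0.3333/0.2452) = 0.14761
  Q(3)·log₂(Q(3)/P(3)) = 0.3333·log₂(0.3333/0.7442) = -0.38625

D_KL(Q||P) = 1.65870 + 0.14761 - 0.38625 = 1.42006 ≈ 1.4201 bits

These are NOT equal (difference: 0.7190 bits). KL divergence is asymmetric: D_KL(P||Q) ≠ D_KL(Q||P) in general.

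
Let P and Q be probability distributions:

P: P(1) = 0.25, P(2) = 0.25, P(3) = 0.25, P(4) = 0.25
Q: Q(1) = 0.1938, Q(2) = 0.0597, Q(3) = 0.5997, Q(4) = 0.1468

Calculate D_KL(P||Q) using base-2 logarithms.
0.4848 bits

D_KL(P||Q) = Σ P(x) log₂(P(x)/Q(x))

Computing term by term:
  P(1)·log₂(P(1)/Q(1)) = 0.25·log₂(0.25/0.1938) = 0.09184
  P(2)·log₂(P(2)/Q(2)) = 0.25·log₂(0.25/0.0597) = 0.51653
  P(3)·log₂(P(3)/Q(3)) = 0.25·log₂(0.25/0.5997) = -0.31558
  P(4)·log₂(P(4)/Q(4)) = 0.25·log₂(0.25/0.1468) = 0.19202

D_KL(P||Q) = 0.09184 + 0.51653 - 0.31558 + 0.19202 = 0.48481 ≈ 0.4848 bits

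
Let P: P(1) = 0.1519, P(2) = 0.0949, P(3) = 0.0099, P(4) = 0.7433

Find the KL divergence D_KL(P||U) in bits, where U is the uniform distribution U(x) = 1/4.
0.8806 bits

U(i) = 1/4 for all i

D_KL(P||U) = Σ P(x) log₂(P(x) / (1/4))
           = Σ P(x) log₂(P(x)) + log₂(4)
           = log₂(4) - H(P)

H(P) = -Σ P(x) log₂(P(x)):
  -P(1)·log₂(P(1)) = -(0.1519)·log₂(0.1519) = 0.41299
  -P(2)·log₂(P(2)) = -(0.0949)·log₂(0.0949) = 0.32242
  -P(3)·log₂(P(3)) = -(0.0099)·log₂(0.0099) = 0.06592
  -P(4)·log₂(P(4)) = -(0.7433)·log₂(0.7433) = 0.31812
H(P) = 0.41299 + 0.32242 + 0.06592 + 0.31812 = 1.11945 bits

log₂(4) = 2.00000 bits

D_KL(P||U) = 2.00000 - 1.11945 = 0.88055 ≈ 0.8806 bits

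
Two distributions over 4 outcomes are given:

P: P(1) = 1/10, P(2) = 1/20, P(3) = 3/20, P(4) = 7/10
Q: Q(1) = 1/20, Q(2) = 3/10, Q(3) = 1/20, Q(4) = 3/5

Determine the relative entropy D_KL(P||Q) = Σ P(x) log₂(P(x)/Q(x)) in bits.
0.3642 bits

D_KL(P||Q) = Σ P(x) log₂(P(x)/Q(x))

Computing term by term:
  P(1)·log₂(P(1)/Q(1)) = (1/10)·log₂((1/10)/(1/20)) = 0.10000
  P(2)·log₂(P(2)/Q(2)) = (1/20)·log₂((1/20)/(3/10)) = -0.12925
  P(3)·log₂(P(3)/Q(3)) = (3/20)·log₂((3/20)/(1/20)) = 0.23774
  P(4)·log₂(P(4)/Q(4)) = (7/10)·log₂((7/10)/(3/5)) = 0.15567

D_KL(P||Q) = 0.10000 - 0.12925 + 0.23774 + 0.15567 = 0.36416 ≈ 0.3642 bits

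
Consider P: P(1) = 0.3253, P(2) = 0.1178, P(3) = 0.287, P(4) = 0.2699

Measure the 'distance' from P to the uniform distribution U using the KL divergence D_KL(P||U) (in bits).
0.0827 bits

U(i) = 1/4 for all i

D_KL(P||U) = Σ P(x) log₂(P(x) / (1/4))
           = Σ P(x) log₂(P(x)) + log₂(4)
           = log₂(4) - H(P)

H(P) = -Σ P(x) log₂(P(x)):
  -P(1)·log₂(P(1)) = -(0.3253)·log₂(0.3253) = 0.52704
  -P(2)·log₂(P(2)) = -(0.1178)·log₂(0.1178) = 0.36348
  -P(3)·log₂(P(3)) = -(0.287)·log₂(0.287) = 0.51685
  -P(4)·log₂(P(4)) = -(0.2699)·log₂(0.2699) = 0.50998
H(P) = 0.52704 + 0.36348 + 0.51685 + 0.50998 = 1.91735 bits

log₂(4) = 2.00000 bits

D_KL(P||U) = 2.00000 - 1.91735 = 0.08265 ≈ 0.0827 bits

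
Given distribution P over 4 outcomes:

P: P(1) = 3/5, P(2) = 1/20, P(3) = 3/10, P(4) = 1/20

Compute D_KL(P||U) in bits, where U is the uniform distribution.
0.6045 bits

U(i) = 1/4 for all i

D_KL(P||U) = Σ P(x) log₂(P(x) / (1/4))
           = Σ P(x) log₂(P(x)) + log₂(4)
           = log₂(4) - H(P)

H(P) = -Σ P(x) log₂(P(x)):
  -P(1)·log₂(P(1)) = -(3/5)·log₂(3/5) = 0.44218
  -P(2)·log₂(P(2)) = -(1/20)·log₂(1/20) = 0.21610
  -P(3)·log₂(P(3)) = -(3/10)·log₂(3/10) = 0.52109
  -P(4)·log₂(P(4)) = -(1/20)·log₂(1/20) = 0.21610
H(P) = 0.44218 + 0.21610 + 0.52109 + 0.21610 = 1.39547 bits

log₂(4) = 2.00000 bits

D_KL(P||U) = 2.00000 - 1.39547 = 0.60453 ≈ 0.6045 bits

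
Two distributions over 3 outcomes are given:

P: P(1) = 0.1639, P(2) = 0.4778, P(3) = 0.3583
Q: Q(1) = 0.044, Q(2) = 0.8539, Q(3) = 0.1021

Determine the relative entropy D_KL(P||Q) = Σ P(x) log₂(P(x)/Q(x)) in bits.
0.5597 bits

D_KL(P||Q) = Σ P(x) log₂(P(x)/Q(x))

Computing term by term:
  P(1)·log₂(P(1)/Q(1)) = 0.1639·log₂(0.1639/0.044) = 0.31096
  P(2)·log₂(P(2)/Q(2)) = 0.4778·log₂(0.4778/0.8539) = -0.40023
  P(3)·log₂(P(3)/Q(3)) = 0.3583·log₂(0.3583/0.1021) = 0.64895

D_KL(P||Q) = 0.31096 - 0.40023 + 0.64895 = 0.55968 ≈ 0.5597 bits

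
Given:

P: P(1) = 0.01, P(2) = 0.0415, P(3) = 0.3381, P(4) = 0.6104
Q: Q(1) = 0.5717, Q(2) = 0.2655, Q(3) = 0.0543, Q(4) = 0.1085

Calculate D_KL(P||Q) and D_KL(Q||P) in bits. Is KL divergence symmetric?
D_KL(P||Q) = 2.2437 bits, D_KL(Q||P) = 3.6343 bits. No, KL divergence is not symmetric.

D_KL(P||Q) = Σ P(x) log₂(P(x)/Q(x))

Computing term by term:
  P(1)·log₂(P(1)/Q(1)) = 0.01·log₂(0.01/0.5717) = -0.05837
  P(2)·log₂(P(2)/Q(2)) = 0.0415·log₂(0.0415/0.2655) = -0.11112
  P(3)·log₂(P(3)/Q(3)) = 0.3381·log₂(0.3381/0.0543) = 0.89205
  P(4)·log₂(P(4)/Q(4)) = 0.6104·log₂(0.6104/0.1085) = 1.52115

D_KL(P||Q) = -0.05837 - 0.11112 + 0.89205 + 1.52115 = 2.24371 ≈ 2.2437 bits

D_KL(Q||P) = Σ Q(x) log₂(Q(x)/P(x))

Computing term by term:
  Q(1)·log₂(Q(1)/P(1)) = 0.5717·log₂(0.5717/0.01) = 3.33712
  Q(2)·log₂(Q(2)/P(2)) = 0.2655·log₂(0.2655/0.0415) = 0.71088
  Q(3)·log₂(Q(3)/P(3)) = 0.0543·log₂(0.0543/0.3381) = -0.14327
  Q(4)·log₂(Q(4)/P(4)) = 0.1085·log₂(0.1085/0.6104) = -0.27039

D_KL(Q||P) = 3.33712 + 0.71088 - 0.14327 - 0.27039 = 3.63434 ≈ 3.6343 bits

These are NOT equal (difference: 1.3906 bits). KL divergence is asymmetric: D_KL(P||Q) ≠ D_KL(Q||P) in general.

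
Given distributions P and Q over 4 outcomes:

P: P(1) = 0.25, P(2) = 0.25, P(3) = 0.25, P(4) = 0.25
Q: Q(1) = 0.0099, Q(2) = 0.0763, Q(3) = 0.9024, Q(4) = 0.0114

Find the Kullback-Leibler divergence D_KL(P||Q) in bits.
2.2434 bits

D_KL(P||Q) = Σ P(x) log₂(P(x)/Q(x))

Computing term by term:
  P(1)·log₂(P(1)/Q(1)) = 0.25·log₂(0.25/0.0099) = 1.16459
  P(2)·log₂(P(2)/Q(2)) = 0.25·log₂(0.25/0.0763) = 0.42804
  P(3)·log₂(P(3)/Q(3)) = 0.25·log₂(0.25/0.9024) = -0.46296
  P(4)·log₂(P(4)/Q(4)) = 0.25·log₂(0.25/0.0114) = 1.11371

D_KL(P||Q) = 1.16459 + 0.42804 - 0.46296 + 1.11371 = 2.24338 ≈ 2.2434 bits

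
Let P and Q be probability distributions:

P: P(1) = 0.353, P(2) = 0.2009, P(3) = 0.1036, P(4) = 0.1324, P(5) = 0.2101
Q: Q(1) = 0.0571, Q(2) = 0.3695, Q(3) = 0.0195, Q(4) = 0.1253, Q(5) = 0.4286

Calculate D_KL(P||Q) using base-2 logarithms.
0.7952 bits

D_KL(P||Q) = Σ P(x) log₂(P(x)/Q(x))

Computing term by term:
  P(1)·log₂(P(1)/Q(1)) = 0.353·log₂(0.353/0.0571) = 0.92772
  P(2)·log₂(P(2)/Q(2)) = 0.2009·log₂(0.2009/0.3695) = -0.17661
  P(3)·log₂(P(3)/Q(3)) = 0.1036·log₂(0.1036/0.0195) = 0.24962
  P(4)·log₂(P(4)/Q(4)) = 0.1324·log₂(0.1324/0.1253) = 0.01053
  P(5)·log₂(P(5)/Q(5)) = 0.2101·log₂(0.2101/0.4286) = -0.21610

D_KL(P||Q) = 0.92772 - 0.17661 + 0.24962 + 0.01053 - 0.21610 = 0.79516 ≈ 0.7952 bits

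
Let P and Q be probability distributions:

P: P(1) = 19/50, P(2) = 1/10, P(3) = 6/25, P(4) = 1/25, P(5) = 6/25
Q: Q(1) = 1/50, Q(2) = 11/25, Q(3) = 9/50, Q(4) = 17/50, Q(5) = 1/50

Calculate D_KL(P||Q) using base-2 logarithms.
2.2370 bits

D_KL(P||Q) = Σ P(x) log₂(P(x)/Q(x))

Computing term by term:
  P(1)·log₂(P(1)/Q(1)) = (19/50)·log₂((19/50)/(1/50)) = 1.61421
  P(2)·log₂(P(2)/Q(2)) = (1/10)·log₂((1/10)/(11/25)) = -0.21375
  P(3)·log₂(P(3)/Q(3)) = (6/25)·log₂((6/25)/(9/50)) = 0.09961
  P(4)·log₂(P(4)/Q(4)) = (1/25)·log₂((1/25)/(17/50)) = -0.12350
  P(5)·log₂(P(5)/Q(5)) = (6/25)·log₂((6/25)/(1/50)) = 0.86039

D_KL(P||Q) = 1.61421 - 0.21375 + 0.09961 - 0.12350 + 0.86039 = 2.23696 ≈ 2.2370 bits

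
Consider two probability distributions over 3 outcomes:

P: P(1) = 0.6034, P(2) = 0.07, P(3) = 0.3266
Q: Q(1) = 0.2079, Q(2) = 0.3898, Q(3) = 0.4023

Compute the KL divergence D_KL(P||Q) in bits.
0.6559 bits

D_KL(P||Q) = Σ P(x) log₂(P(x)/Q(x))

Computing term by term:
  P(1)·log₂(P(1)/Q(1)) = 0.6034·log₂(0.6034/0.2079) = 0.92756
  P(2)·log₂(P(2)/Q(2)) = 0.07·log₂(0.07/0.3898) = -0.17341
  P(3)·log₂(P(3)/Q(3)) = 0.3266·log₂(0.3266/0.4023) = -0.09822

D_KL(P||Q) = 0.92756 - 0.17341 - 0.09822 = 0.65593 ≈ 0.6559 bits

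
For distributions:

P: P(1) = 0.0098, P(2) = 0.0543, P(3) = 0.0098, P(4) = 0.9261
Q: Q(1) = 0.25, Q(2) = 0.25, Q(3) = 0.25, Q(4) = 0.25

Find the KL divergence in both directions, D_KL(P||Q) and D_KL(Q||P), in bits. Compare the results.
D_KL(P||Q) = 1.5384 bits, D_KL(Q||P) = 2.4149 bits. D_KL(Q||P) is larger than D_KL(P||Q) by 0.8765 bits; the two directions differ.

D_KL(P||Q) = Σ P(x) log₂(P(x)/Q(x))

Computing term by term:
  P(1)·log₂(P(1)/Q(1)) = 0.0098·log₂(0.0098/0.25) = -0.04580
  P(2)·log₂(P(2)/Q(2)) = 0.0543·log₂(0.0543/0.25) = -0.11962
  P(3)·log₂(P(3)/Q(3)) = 0.0098·log₂(0.0098/0.25) = -0.04580
  P(4)·log₂(P(4)/Q(4)) = 0.9261·log₂(0.9261/0.25) = 1.74963

D_KL(P||Q) = -0.04580 - 0.11962 - 0.04580 + 1.74963 = 1.53841 ≈ 1.5384 bits

D_KL(Q||P) = Σ Q(x) log₂(Q(x)/P(x))

Computing term by term:
  Q(1)·log₂(Q(1)/P(1)) = 0.25·log₂(0.25/0.0098) = 1.16825
  Q(2)·log₂(Q(2)/P(2)) = 0.25·log₂(0.25/0.0543) = 0.55073
  Q(3)·log₂(Q(3)/P(3)) = 0.25·log₂(0.25/0.0098) = 1.16825
  Q(4)·log₂(Q(4)/P(4)) = 0.25·log₂(0.25/0.9261) = -0.47231

D_KL(Q||P) = 1.16825 + 0.55073 + 1.16825 - 0.47231 = 2.41492 ≈ 2.4149 bits

These are NOT equal (difference: 0.8765 bits). KL divergence is asymmetric: D_KL(P||Q) ≠ D_KL(Q||P) in general.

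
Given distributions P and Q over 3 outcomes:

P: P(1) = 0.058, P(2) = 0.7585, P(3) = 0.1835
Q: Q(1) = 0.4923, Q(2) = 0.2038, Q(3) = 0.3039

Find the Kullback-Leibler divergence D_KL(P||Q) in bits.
1.1256 bits

D_KL(P||Q) = Σ P(x) log₂(P(x)/Q(x))

Computing term by term:
  P(1)·log₂(P(1)/Q(1)) = 0.058·log₂(0.058/0.4923) = -0.17895
  P(2)·log₂(P(2)/Q(2)) = 0.7585·log₂(0.7585/0.2038) = 1.43811
  P(3)·log₂(P(3)/Q(3)) = 0.1835·log₂(0.1835/0.3039) = -0.13355

D_KL(P||Q) = -0.17895 + 1.43811 - 0.13355 = 1.12561 ≈ 1.1256 bits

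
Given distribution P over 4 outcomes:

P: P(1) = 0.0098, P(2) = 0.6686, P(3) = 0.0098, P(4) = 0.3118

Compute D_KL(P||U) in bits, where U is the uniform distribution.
0.9567 bits

U(i) = 1/4 for all i

D_KL(P||U) = Σ P(x) log₂(P(x) / (1/4))
           = Σ P(x) log₂(P(x)) + log₂(4)
           = log₂(4) - H(P)

H(P) = -Σ P(x) log₂(P(x)):
  -P(1)·log₂(P(1)) = -(0.0098)·log₂(0.0098) = 0.06540
  -P(2)·log₂(P(2)) = -(0.6686)·log₂(0.6686) = 0.38831
  -P(3)·log₂(P(3)) = -(0.0098)·log₂(0.0098) = 0.06540
  -P(4)·log₂(P(4)) = -(0.3118)·log₂(0.3118) = 0.52423
H(P) = 0.06540 + 0.38831 + 0.06540 + 0.52423 = 1.04334 bits

log₂(4) = 2.00000 bits

D_KL(P||U) = 2.00000 - 1.04334 = 0.95666 ≈ 0.9567 bits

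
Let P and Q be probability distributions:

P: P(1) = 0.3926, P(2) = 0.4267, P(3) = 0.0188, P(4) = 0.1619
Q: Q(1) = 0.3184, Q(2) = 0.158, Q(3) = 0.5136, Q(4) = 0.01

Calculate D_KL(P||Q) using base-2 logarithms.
1.2909 bits

D_KL(P||Q) = Σ P(x) log₂(P(x)/Q(x))

Computing term by term:
  P(1)·log₂(P(1)/Q(1)) = 0.3926·log₂(0.3926/0.3184) = 0.11865
  P(2)·log₂(P(2)/Q(2)) = 0.4267·log₂(0.4267/0.158) = 0.61159
  P(3)·log₂(P(3)/Q(3)) = 0.0188·log₂(0.0188/0.5136) = -0.08971
  P(4)·log₂(P(4)/Q(4)) = 0.1619·log₂(0.1619/0.01) = 0.65036

D_KL(P||Q) = 0.11865 + 0.61159 - 0.08971 + 0.65036 = 1.29089 ≈ 1.2909 bits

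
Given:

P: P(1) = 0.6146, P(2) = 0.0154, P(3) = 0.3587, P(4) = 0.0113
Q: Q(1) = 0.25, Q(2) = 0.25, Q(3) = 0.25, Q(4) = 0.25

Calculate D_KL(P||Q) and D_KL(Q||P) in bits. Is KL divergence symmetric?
D_KL(P||Q) = 0.8720 bits, D_KL(Q||P) = 1.6675 bits. No, KL divergence is not symmetric.

D_KL(P||Q) = Σ P(x) log₂(P(x)/Q(x))

Computing term by term:
  P(1)·log₂(P(1)/Q(1)) = 0.6146·log₂(0.6146/0.25) = 0.79758
  P(2)·log₂(P(2)/Q(2)) = 0.0154·log₂(0.0154/0.25) = -0.06192
  P(3)·log₂(P(3)/Q(3)) = 0.3587·log₂(0.3587/0.25) = 0.18683
  P(4)·log₂(P(4)/Q(4)) = 0.0113·log₂(0.0113/0.25) = -0.05048

D_KL(P||Q) = 0.79758 - 0.06192 + 0.18683 - 0.05048 = 0.87201 ≈ 0.8720 bits

D_KL(Q||P) = Σ Q(x) log₂(Q(x)/P(x))

Computing term by term:
  Q(1)·log₂(Q(1)/P(1)) = 0.25·log₂(0.25/0.6146) = -0.32443
  Q(2)·log₂(Q(2)/P(2)) = 0.25·log₂(0.25/0.0154) = 1.00523
  Q(3)·log₂(Q(3)/P(3)) = 0.25·log₂(0.25/0.3587) = -0.13021
  Q(4)·log₂(Q(4)/P(4)) = 0.25·log₂(0.25/0.0113) = 1.11688

D_KL(Q||P) = -0.32443 + 1.00523 - 0.13021 + 1.11688 = 1.66747 ≈ 1.6675 bits

These are NOT equal (difference: 0.7955 bits). KL divergence is asymmetric: D_KL(P||Q) ≠ D_KL(Q||P) in general.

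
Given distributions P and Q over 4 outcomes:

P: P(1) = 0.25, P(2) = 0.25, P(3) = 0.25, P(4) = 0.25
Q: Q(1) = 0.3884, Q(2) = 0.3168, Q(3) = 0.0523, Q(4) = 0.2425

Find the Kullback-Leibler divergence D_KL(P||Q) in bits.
0.3309 bits

D_KL(P||Q) = Σ P(x) log₂(P(x)/Q(x))

Computing term by term:
  P(1)·log₂(P(1)/Q(1)) = 0.25·log₂(0.25/0.3884) = -0.15890
  P(2)·log₂(P(2)/Q(2)) = 0.25·log₂(0.25/0.3168) = -0.08541
  P(3)·log₂(P(3)/Q(3)) = 0.25·log₂(0.25/0.0523) = 0.56426
  P(4)·log₂(P(4)/Q(4)) = 0.25·log₂(0.25/0.2425) = 0.01099

D_KL(P||Q) = -0.15890 - 0.08541 + 0.56426 + 0.01099 = 0.33094 ≈ 0.3309 bits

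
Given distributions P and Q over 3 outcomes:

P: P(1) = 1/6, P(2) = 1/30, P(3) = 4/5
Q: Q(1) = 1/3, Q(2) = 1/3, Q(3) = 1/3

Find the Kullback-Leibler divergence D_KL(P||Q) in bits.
0.7330 bits

D_KL(P||Q) = Σ P(x) log₂(P(x)/Q(x))

Computing term by term:
  P(1)·log₂(P(1)/Q(1)) = (1/6)·log₂((1/6)/(1/3)) = -0.16667
  P(2)·log₂(P(2)/Q(2)) = (1/30)·log₂((1/30)/(1/3)) = -0.11073
  P(3)·log₂(P(3)/Q(3)) = (4/5)·log₂((4/5)/(1/3)) = 1.01043

D_KL(P||Q) = -0.16667 - 0.11073 + 1.01043 = 0.73303 ≈ 0.7330 bits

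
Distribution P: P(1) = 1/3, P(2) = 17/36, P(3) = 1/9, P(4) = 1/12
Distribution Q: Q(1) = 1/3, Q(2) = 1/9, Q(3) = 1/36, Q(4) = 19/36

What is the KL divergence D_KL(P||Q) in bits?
0.9861 bits

D_KL(P||Q) = Σ P(x) log₂(P(x)/Q(x))

Computing term by term:
  P(1)·log₂(P(1)/Q(1)) = (1/3)·log₂((1/3)/(1/3)) = 0.00000
  P(2)·log₂(P(2)/Q(2)) = (17/36)·log₂((17/36)/(1/9)) = 0.98575
  P(3)·log₂(P(3)/Q(3)) = (1/9)·log₂((1/9)/(1/36)) = 0.22222
  P(4)·log₂(P(4)/Q(4)) = (1/12)·log₂((1/12)/(19/36)) = -0.22191

D_KL(P||Q) = 0.00000 + 0.98575 + 0.22222 - 0.22191 = 0.98606 ≈ 0.9861 bits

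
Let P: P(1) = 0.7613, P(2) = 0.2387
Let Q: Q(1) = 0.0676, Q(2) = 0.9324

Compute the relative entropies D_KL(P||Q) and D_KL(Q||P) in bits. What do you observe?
D_KL(P||Q) = 2.1903 bits, D_KL(Q||P) = 1.5967 bits. The two directions give different values (D_KL(P||Q) exceeds D_KL(Q||P) by 0.5936 bits): KL divergence is asymmetric.

D_KL(P||Q) = Σ P(x) log₂(P(x)/Q(x))

Computing term by term:
  P(1)·log₂(P(1)/Q(1)) = 0.7613·log₂(0.7613/0.0676) = 2.65950
  P(2)·log₂(P(2)/Q(2)) = 0.2387·log₂(0.2387/0.9324) = -0.46922

D_KL(P||Q) = 2.65950 - 0.46922 = 2.19028 ≈ 2.1903 bits

D_KL(Q||P) = Σ Q(x) log₂(Q(x)/P(x))

Computing term by term:
  Q(1)·log₂(Q(1)/P(1)) = 0.0676·log₂(0.0676/0.7613) = -0.23615
  Q(2)·log₂(Q(2)/P(2)) = 0.9324·log₂(0.9324/0.2387) = 1.83287

D_KL(Q||P) = -0.23615 + 1.83287 = 1.59672 ≈ 1.5967 bits

These are NOT equal (difference: 0.5936 bits). KL divergence is asymmetric: D_KL(P||Q) ≠ D_KL(Q||P) in general.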